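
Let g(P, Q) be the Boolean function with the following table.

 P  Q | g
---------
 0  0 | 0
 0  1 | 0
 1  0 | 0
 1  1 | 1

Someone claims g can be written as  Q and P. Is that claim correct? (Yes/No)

Test each input against both g and the formula:
  P=0, Q=0: formula gives 0, g = 0 ✓
  P=0, Q=1: formula gives 0, g = 0 ✓
  P=1, Q=0: formula gives 0, g = 0 ✓
  P=1, Q=1: formula gives 1, g = 1 ✓
Every row agrees, so the formula is equivalent.

Yes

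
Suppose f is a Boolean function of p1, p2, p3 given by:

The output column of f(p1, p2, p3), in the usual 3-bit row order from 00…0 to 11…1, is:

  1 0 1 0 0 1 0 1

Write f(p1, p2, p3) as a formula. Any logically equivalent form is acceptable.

f=1 on 4 inputs: (0,0,0), (0,1,0), (1,0,1), (1,1,1). Reading each as a conjunction of literals (¬p1·¬p2·¬p3, ¬p1·p2·¬p3, p1·¬p2·p3, p1·p2·p3) and taking the OR gives the canonical DNF.

f(p1, p2, p3) = ((((not p1 and not p2) and not p3) or ((not p1 and p2) and not p3)) or ((p1 and not p2) and p3)) or ((p1 and p2) and p3)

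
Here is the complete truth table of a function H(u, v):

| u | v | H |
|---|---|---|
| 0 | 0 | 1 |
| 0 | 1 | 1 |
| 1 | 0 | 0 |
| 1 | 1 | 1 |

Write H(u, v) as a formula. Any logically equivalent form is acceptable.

Only row (1,0) gives 0. So H is 1 everywhere except there — the complement of the minterm u·¬v.

H(u, v) = ~(u & ~v)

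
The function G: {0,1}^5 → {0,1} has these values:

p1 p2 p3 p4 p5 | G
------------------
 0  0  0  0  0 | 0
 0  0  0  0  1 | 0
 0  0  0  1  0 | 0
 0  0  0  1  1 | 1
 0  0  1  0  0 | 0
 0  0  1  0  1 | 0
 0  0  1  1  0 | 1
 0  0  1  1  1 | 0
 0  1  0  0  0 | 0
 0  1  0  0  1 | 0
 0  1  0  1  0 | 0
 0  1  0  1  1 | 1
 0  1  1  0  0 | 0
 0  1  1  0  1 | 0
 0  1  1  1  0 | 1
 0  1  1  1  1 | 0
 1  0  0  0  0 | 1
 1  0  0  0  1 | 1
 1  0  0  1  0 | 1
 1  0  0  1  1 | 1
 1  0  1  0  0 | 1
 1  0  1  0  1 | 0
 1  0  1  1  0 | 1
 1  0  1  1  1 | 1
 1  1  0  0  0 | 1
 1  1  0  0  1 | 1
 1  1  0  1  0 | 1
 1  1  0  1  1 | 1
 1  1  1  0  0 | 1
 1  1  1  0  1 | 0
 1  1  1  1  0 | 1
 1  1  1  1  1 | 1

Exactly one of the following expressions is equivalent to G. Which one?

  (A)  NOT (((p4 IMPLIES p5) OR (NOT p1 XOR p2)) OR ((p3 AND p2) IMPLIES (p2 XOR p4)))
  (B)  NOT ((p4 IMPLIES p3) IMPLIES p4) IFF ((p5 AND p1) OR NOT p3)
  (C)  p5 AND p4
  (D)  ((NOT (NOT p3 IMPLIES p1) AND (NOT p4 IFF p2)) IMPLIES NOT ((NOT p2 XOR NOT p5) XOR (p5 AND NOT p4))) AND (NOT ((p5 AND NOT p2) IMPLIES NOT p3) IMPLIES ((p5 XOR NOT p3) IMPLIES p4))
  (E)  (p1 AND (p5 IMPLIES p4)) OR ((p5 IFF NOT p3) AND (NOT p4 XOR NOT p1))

E

(A) fails at (0,0,0,1,1): the formula yields 0, G is 1.
(B) fails at (0,0,0,0,0): the formula yields 1, G is 0.
(C) fails at (0,0,1,1,0): the formula yields 0, G is 1.
(D) fails at (0,0,0,0,0): the formula yields 1, G is 0.
That leaves (E). Evaluating it on every row reproduces the table of G exactly.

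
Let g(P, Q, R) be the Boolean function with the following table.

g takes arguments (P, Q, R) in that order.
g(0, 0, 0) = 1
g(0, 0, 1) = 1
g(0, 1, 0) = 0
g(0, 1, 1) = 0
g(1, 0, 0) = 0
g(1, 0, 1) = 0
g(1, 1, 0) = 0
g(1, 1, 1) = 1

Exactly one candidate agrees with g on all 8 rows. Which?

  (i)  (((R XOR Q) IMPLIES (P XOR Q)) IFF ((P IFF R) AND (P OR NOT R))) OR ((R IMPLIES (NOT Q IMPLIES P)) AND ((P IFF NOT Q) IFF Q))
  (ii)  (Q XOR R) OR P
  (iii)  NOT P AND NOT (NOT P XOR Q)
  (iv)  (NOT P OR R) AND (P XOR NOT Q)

(i) fails at (0,1,0): the formula yields 1, g is 0.
(ii) fails at (0,0,0): the formula yields 0, g is 1.
(iii) fails at (0,0,0): the formula yields 0, g is 1.
(iv) is the remaining candidate, and it agrees with g on all 8 inputs.

iv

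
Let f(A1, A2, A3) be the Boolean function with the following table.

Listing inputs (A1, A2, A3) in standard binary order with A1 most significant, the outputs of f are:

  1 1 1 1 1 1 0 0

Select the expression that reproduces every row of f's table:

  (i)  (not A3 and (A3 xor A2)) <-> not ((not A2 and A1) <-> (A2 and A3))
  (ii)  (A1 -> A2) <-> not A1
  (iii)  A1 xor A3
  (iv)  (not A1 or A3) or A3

(i) disagrees with f on (0,1,0) (formula → 0, table → 1); rule it out.
(iii) disagrees with f on (0,0,0) (formula → 0, table → 1); rule it out.
(iv) disagrees with f on (1,0,0) (formula → 0, table → 1); rule it out.
(ii) is the remaining candidate, and it agrees with f on all 8 inputs.

ii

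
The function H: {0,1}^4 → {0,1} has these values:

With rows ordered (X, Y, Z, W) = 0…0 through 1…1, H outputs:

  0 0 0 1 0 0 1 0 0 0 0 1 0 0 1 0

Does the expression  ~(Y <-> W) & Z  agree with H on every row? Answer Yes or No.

Yes

Test each input against both H and the formula:
  X=0, Y=0, Z=0, W=0: formula gives 0, H = 0 ✓
  X=0, Y=0, Z=0, W=1: formula gives 0, H = 0 ✓
  X=0, Y=0, Z=1, W=0: formula gives 0, H = 0 ✓
  X=0, Y=0, Z=1, W=1: formula gives 1, H = 1 ✓
  … (the remaining 12 rows also agree.)
All 16 rows match — the expression computes H exactly.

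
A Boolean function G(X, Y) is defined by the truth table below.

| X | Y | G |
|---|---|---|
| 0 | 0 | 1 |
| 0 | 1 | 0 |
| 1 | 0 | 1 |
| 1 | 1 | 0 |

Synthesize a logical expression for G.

G(X, Y) = not Y

The output is the negation of Y.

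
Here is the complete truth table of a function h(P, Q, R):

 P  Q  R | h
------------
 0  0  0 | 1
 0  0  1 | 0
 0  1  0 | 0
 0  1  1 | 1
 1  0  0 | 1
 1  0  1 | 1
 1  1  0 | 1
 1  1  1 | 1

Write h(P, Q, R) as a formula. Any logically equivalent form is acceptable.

h(P, Q, R) = ¬(((¬P ∧ ¬Q) ∧ R) ∨ ((¬P ∧ Q) ∧ ¬R))

There are just 2 zero rows: (0,0,1), (0,1,0). Their minterms are ¬P·¬Q·R, ¬P·Q·¬R; the OR of those covers precisely the 0-outputs, and negating it yields h.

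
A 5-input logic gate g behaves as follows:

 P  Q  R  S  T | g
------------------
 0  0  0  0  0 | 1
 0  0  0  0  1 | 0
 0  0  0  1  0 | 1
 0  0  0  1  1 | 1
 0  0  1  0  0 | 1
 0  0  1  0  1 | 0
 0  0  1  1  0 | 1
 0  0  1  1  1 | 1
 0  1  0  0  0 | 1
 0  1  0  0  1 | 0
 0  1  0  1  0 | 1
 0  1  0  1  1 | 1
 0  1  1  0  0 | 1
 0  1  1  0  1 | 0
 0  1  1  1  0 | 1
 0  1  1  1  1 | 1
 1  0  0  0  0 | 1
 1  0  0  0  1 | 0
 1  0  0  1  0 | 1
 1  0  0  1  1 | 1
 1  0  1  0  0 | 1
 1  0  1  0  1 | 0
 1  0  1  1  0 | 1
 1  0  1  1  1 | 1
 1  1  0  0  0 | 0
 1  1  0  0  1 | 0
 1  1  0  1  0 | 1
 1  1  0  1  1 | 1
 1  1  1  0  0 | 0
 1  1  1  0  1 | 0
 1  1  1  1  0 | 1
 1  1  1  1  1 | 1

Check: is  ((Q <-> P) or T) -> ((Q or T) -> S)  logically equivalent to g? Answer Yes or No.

Check the formula against g row by row:
  P=0, Q=0, R=0, S=0, T=0: formula gives 1, g = 1 ✓
  P=0, Q=0, R=0, S=0, T=1: formula gives 0, g = 0 ✓
  P=0, Q=0, R=0, S=1, T=0: formula gives 1, g = 1 ✓
  P=0, Q=0, R=0, S=1, T=1: formula gives 1, g = 1 ✓
  … (the remaining 28 rows also agree.)
No disagreement on any input; they are logically equivalent.

Yes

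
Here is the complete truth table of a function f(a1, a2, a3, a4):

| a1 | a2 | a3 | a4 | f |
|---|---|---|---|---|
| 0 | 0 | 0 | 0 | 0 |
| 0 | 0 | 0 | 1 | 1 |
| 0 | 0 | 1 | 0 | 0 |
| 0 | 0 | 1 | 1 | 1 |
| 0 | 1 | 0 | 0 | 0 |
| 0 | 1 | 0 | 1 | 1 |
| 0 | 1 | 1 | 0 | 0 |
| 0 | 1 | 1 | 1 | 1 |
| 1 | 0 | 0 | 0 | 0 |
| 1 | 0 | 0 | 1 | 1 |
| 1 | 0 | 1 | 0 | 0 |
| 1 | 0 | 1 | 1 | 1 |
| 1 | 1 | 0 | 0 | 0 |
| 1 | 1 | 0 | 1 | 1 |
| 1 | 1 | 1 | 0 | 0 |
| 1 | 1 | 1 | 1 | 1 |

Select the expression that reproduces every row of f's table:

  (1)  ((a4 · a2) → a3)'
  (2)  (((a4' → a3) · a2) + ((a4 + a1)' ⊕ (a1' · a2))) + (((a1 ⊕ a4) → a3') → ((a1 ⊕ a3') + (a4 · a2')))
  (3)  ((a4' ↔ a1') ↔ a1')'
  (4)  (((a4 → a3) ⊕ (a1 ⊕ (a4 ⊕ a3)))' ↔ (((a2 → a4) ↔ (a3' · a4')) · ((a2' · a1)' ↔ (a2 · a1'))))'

3

(1): at (0,0,0,1) it gives 0, but f = 1 — eliminated.
(2): at (0,0,0,0) it gives 1, but f = 0 — eliminated.
(4): at (0,0,0,1) it gives 0, but f = 1 — eliminated.
Only (3) survives; checking it on all 16 rows confirms it matches f.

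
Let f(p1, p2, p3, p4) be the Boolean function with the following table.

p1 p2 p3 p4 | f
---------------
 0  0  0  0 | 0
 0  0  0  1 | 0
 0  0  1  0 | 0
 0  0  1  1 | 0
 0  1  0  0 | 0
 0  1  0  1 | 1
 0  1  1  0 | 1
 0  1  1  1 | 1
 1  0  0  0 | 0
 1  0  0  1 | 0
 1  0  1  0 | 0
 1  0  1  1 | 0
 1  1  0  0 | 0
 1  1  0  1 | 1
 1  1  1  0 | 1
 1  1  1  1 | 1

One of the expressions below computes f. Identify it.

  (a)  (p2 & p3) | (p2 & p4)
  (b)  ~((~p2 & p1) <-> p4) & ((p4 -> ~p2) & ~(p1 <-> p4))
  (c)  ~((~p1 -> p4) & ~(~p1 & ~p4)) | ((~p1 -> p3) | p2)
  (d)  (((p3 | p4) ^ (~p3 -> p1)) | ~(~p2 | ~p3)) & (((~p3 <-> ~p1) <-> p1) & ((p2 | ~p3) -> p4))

a

(b) disagrees with f on (0,0,0,1) (formula → 1, table → 0); rule it out.
(c) disagrees with f on (0,0,0,0) (formula → 1, table → 0); rule it out.
(d) disagrees with f on (0,1,0,1) (formula → 0, table → 1); rule it out.
(a) is the remaining candidate, and it agrees with f on all 16 inputs.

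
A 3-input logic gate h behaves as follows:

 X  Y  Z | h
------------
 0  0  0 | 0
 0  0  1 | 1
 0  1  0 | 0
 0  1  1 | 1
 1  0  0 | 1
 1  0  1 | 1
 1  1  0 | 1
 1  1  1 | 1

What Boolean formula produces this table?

h(X, Y, Z) = ~(((~X & ~Y) & ~Z) | ((~X & Y) & ~Z))

The 0-rows are (0,0,0), (0,1,0). Take each as a conjunction (¬X·¬Y·¬Z, ¬X·Y·¬Z), form their disjunction, and complement — that gives a formula that is 1 everywhere h is.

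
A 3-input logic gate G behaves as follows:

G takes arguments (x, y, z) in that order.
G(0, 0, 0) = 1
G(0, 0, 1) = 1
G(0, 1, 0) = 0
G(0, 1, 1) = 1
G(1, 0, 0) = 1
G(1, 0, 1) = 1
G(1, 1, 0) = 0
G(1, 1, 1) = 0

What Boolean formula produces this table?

G(x, y, z) = ¬((((¬x ∧ y) ∧ ¬z) ∨ ((x ∧ y) ∧ ¬z)) ∨ ((x ∧ y) ∧ z))

G is 0 on only 3 rows — (0,1,0), (1,1,0), (1,1,1). Writing each as a minterm (¬x·y·¬z, x·y·¬z, x·y·z) and OR-ing them characterizes exactly where G=0, so G is the negation of that disjunction.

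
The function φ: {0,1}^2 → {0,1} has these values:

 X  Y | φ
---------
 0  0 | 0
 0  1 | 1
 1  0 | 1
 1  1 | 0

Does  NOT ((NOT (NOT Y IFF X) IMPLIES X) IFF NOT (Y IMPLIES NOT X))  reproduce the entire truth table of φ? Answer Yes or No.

Yes

Test each input against both φ and the formula:
  X=0, Y=0: formula gives 0, φ = 0 ✓
  X=0, Y=1: formula gives 1, φ = 1 ✓
  X=1, Y=0: formula gives 1, φ = 1 ✓
  X=1, Y=1: formula gives 0, φ = 0 ✓
All 4 rows match — the expression computes φ exactly.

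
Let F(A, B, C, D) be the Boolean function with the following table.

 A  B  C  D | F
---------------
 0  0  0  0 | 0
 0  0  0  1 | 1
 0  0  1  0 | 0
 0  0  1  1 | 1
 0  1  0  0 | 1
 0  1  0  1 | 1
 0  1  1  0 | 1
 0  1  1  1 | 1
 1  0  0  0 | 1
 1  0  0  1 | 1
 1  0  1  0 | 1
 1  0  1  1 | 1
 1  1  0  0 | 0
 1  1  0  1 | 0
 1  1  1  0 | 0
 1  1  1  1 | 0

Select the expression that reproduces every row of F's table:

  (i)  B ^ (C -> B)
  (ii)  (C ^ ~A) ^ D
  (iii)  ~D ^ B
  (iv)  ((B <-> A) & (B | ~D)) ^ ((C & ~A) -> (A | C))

(i) disagrees with F on (0,0,0,0) (formula → 1, table → 0); rule it out.
(ii) disagrees with F on (0,0,0,0) (formula → 1, table → 0); rule it out.
(iii) disagrees with F on (0,0,0,0) (formula → 1, table → 0); rule it out.
That leaves (iv). Evaluating it on every row reproduces the table of F exactly.

iv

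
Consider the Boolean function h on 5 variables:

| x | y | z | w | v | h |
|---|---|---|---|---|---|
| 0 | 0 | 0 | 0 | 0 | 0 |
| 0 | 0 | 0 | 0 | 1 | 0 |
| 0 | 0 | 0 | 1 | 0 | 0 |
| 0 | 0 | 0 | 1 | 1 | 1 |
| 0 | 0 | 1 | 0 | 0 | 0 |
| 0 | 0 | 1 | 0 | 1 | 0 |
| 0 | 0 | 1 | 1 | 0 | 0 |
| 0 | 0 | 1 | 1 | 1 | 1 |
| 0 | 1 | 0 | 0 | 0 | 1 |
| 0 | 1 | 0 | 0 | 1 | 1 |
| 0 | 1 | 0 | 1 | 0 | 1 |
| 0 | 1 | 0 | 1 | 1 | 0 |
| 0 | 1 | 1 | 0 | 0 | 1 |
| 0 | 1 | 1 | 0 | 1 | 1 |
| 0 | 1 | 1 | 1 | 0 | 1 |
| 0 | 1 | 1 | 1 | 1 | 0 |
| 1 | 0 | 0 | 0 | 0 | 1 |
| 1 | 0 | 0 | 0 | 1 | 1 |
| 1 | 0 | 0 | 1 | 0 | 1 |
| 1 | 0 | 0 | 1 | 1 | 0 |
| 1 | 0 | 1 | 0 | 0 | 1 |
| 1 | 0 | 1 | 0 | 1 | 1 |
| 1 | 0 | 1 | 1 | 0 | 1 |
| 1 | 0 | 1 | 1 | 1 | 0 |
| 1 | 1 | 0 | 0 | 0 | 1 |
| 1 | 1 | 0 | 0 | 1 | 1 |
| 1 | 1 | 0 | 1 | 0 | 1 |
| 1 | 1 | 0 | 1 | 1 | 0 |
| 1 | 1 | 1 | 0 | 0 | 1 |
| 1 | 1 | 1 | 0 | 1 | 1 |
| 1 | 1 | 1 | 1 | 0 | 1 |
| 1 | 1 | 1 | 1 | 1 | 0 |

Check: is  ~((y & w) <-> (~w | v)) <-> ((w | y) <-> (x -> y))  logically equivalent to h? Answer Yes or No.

Yes

Evaluate ~((y & w) <-> (~w | v)) <-> ((w | y) <-> (x -> y)) on each row and compare to h:
  x=0, y=0, z=0, w=0, v=0: formula gives 0, h = 0 ✓
  x=0, y=0, z=0, w=0, v=1: formula gives 0, h = 0 ✓
  x=0, y=0, z=0, w=1, v=0: formula gives 0, h = 0 ✓
  x=0, y=0, z=0, w=1, v=1: formula gives 1, h = 1 ✓
  …and likewise for the remaining 28 rows.
All 32 rows match — the expression computes h exactly.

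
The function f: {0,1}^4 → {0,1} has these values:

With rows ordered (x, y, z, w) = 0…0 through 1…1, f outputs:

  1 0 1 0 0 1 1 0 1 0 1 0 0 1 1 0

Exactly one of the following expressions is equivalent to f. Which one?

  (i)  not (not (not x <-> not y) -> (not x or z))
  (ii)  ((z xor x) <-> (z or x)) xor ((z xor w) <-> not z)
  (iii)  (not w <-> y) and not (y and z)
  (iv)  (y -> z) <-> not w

iv

(i) disagrees with f on (0,0,0,0) (formula → 0, table → 1); rule it out.
(ii) disagrees with f on (0,1,0,0) (formula → 1, table → 0); rule it out.
(iii) disagrees with f on (0,0,0,0) (formula → 0, table → 1); rule it out.
Only (iv) survives; checking it on all 16 rows confirms it matches f.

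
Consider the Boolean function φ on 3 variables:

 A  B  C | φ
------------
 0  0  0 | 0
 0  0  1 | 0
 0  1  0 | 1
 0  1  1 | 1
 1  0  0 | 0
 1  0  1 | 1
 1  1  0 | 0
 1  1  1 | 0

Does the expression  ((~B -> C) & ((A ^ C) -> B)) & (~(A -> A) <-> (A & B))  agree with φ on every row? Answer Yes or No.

Evaluate ((~B -> C) & ((A ^ C) -> B)) & (~(A -> A) <-> (A & B)) on each row and compare to φ:
  A=0, B=0, C=0: formula gives 0, φ = 0 ✓
  A=0, B=0, C=1: formula gives 0, φ = 0 ✓
  A=0, B=1, C=0: formula gives 1, φ = 1 ✓
  A=0, B=1, C=1: formula gives 1, φ = 1 ✓
  A=1, B=0, C=0: formula gives 0, φ = 0 ✓
  … (the remaining 3 rows also agree.)
Every row agrees, so the formula is equivalent.

Yes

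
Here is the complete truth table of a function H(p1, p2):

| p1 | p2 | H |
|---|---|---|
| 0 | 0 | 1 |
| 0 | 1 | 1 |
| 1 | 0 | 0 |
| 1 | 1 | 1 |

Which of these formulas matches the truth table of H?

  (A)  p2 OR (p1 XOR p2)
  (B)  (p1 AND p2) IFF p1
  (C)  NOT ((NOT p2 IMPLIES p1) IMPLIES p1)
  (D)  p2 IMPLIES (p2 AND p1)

(A): at (0,0) it gives 0, but H = 1 — eliminated.
(C): at (0,0) it gives 0, but H = 1 — eliminated.
(D): at (0,1) it gives 0, but H = 1 — eliminated.
(B) is the remaining candidate, and it agrees with H on all 4 inputs.

B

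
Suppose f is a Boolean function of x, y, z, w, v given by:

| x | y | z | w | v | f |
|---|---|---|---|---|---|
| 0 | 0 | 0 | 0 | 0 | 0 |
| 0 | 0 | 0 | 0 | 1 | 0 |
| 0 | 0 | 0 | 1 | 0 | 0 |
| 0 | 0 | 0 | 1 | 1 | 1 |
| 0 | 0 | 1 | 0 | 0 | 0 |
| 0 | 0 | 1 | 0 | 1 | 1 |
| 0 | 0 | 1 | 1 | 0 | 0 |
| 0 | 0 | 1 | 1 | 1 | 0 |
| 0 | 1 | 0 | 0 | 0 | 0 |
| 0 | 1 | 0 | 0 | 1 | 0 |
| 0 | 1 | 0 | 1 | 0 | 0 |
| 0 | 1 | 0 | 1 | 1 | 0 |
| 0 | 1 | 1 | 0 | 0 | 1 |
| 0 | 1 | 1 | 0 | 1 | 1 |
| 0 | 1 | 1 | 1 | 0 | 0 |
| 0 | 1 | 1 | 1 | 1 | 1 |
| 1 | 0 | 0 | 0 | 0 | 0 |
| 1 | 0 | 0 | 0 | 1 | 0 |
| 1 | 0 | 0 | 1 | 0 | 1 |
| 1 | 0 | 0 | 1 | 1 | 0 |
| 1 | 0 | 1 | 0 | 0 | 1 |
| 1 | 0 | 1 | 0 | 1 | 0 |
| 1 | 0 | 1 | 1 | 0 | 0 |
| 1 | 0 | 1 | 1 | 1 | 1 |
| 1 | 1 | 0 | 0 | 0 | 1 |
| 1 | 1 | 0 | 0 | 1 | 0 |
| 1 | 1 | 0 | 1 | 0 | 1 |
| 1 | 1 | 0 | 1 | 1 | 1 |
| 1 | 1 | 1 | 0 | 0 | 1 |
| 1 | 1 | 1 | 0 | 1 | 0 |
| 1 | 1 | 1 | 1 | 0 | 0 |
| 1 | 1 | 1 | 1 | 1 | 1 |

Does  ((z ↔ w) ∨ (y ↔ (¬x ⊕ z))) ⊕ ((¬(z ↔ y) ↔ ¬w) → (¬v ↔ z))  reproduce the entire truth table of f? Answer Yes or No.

No

Check the formula against f row by row:
  x=0, y=0, z=0, w=0, v=0: formula gives 0, f = 0 ✓
  x=0, y=0, z=0, w=0, v=1: formula gives 0, f = 0 ✓
  x=0, y=0, z=0, w=1, v=0: formula gives 0, f = 0 ✓
  x=0, y=0, z=0, w=1, v=1: formula gives 1, f = 1 ✓
  …
  x=0, y=1, z=0, w=0, v=0: formula gives 1, but f = 0 ✗
Since they disagree at (0,1,0,0,0), the expression is not a correct formula for f.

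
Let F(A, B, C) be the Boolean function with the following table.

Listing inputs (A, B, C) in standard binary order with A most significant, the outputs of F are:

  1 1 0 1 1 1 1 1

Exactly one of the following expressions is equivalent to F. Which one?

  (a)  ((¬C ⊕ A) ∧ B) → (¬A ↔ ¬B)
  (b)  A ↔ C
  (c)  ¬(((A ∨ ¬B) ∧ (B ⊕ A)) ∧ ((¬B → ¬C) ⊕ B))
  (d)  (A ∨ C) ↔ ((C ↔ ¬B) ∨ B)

(b) fails at (0,0,1): the formula yields 0, F is 1.
(c) fails at (0,1,0): the formula yields 1, F is 0.
(d) fails at (1,0,0): the formula yields 0, F is 1.
That leaves (a). Evaluating it on every row reproduces the table of F exactly.

a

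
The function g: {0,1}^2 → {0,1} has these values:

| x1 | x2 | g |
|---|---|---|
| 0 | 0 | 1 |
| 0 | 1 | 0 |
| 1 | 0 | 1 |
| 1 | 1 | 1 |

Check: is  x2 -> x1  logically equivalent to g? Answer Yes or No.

Test each input against both g and the formula:
  x1=0, x2=0: formula gives 1, g = 1 ✓
  x1=0, x2=1: formula gives 0, g = 0 ✓
  x1=1, x2=0: formula gives 1, g = 1 ✓
  x1=1, x2=1: formula gives 1, g = 1 ✓
All 4 rows match — the expression computes g exactly.

Yes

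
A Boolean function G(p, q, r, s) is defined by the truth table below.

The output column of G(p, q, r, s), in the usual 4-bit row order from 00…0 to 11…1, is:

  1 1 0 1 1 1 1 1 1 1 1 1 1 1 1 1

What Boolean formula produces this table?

G is 0 on exactly one input, (0,0,1,0), whose minterm is ¬p·¬q·r·¬s. So G is the negation of that single conjunction.

G(p, q, r, s) = NOT (((NOT p AND NOT q) AND r) AND NOT s)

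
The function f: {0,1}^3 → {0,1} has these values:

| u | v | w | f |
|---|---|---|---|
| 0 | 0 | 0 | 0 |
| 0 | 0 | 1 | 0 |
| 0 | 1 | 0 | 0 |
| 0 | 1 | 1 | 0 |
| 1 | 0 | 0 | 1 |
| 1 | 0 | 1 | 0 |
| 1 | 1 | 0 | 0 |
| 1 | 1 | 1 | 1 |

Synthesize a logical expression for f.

Collect the rows where f=1 — (1,0,0), (1,1,1) — and write one minterm per row: u·¬v·¬w, u·v·w. Their union (logical OR) reproduces the table exactly.

f(u, v, w) = ((u · v') · w') + ((u · v) · w)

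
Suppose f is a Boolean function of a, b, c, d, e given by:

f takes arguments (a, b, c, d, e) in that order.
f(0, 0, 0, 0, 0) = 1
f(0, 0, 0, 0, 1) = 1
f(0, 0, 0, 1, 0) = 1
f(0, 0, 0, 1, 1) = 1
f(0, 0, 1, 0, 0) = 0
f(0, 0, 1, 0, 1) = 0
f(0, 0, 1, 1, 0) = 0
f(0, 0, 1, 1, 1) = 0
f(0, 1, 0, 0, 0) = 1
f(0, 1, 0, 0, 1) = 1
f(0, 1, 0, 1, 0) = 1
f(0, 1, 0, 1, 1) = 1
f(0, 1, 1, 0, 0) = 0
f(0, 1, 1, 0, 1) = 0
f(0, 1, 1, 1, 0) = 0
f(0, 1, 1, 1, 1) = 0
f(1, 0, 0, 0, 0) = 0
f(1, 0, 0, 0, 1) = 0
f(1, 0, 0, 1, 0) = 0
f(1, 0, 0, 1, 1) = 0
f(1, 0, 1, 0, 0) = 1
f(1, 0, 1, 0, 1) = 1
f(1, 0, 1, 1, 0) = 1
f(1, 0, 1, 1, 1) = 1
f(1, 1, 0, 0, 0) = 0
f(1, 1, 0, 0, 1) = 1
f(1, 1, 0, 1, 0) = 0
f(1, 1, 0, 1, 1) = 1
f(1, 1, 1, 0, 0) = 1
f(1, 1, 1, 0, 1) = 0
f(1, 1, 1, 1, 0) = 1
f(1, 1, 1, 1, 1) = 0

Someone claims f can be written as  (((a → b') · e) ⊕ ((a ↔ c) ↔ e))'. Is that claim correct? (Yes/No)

Test each input against both f and the formula:
  a=0, b=0, c=0, d=0, e=0: formula gives 1, f = 1 ✓
  a=0, b=0, c=0, d=0, e=1: formula gives 1, f = 1 ✓
  a=0, b=0, c=0, d=1, e=0: formula gives 1, f = 1 ✓
  a=0, b=0, c=0, d=1, e=1: formula gives 1, f = 1 ✓
  … (the remaining 28 rows also agree.)
Every row agrees, so the formula is equivalent.

Yes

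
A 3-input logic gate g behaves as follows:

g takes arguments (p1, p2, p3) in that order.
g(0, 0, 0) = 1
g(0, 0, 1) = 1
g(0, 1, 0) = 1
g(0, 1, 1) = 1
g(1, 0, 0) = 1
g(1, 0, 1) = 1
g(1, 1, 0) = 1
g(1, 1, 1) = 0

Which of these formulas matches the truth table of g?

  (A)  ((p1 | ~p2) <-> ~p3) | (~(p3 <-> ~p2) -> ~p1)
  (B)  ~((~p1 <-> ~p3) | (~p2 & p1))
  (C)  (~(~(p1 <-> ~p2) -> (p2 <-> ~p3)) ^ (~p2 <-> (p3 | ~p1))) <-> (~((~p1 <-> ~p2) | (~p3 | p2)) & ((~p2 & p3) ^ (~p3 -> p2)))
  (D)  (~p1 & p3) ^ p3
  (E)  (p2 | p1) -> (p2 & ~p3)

A

(B) disagrees with g on (0,0,0) (formula → 0, table → 1); rule it out.
(C) disagrees with g on (0,0,1) (formula → 0, table → 1); rule it out.
(D) disagrees with g on (0,0,0) (formula → 0, table → 1); rule it out.
(E) disagrees with g on (0,1,1) (formula → 0, table → 1); rule it out.
(A) is the remaining candidate, and it agrees with g on all 8 inputs.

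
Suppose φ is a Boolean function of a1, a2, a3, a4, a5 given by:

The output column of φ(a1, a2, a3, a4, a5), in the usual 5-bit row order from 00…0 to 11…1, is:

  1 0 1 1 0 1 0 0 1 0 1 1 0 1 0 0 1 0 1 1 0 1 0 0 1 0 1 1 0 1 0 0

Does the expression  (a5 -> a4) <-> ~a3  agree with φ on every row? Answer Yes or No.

Check the formula against φ row by row:
  a1=0, a2=0, a3=0, a4=0, a5=0: formula gives 1, φ = 1 ✓
  a1=0, a2=0, a3=0, a4=0, a5=1: formula gives 0, φ = 0 ✓
  a1=0, a2=0, a3=0, a4=1, a5=0: formula gives 1, φ = 1 ✓
  a1=0, a2=0, a3=0, a4=1, a5=1: formula gives 1, φ = 1 ✓
  …and likewise for the remaining 28 rows.
No disagreement on any input; they are logically equivalent.

Yes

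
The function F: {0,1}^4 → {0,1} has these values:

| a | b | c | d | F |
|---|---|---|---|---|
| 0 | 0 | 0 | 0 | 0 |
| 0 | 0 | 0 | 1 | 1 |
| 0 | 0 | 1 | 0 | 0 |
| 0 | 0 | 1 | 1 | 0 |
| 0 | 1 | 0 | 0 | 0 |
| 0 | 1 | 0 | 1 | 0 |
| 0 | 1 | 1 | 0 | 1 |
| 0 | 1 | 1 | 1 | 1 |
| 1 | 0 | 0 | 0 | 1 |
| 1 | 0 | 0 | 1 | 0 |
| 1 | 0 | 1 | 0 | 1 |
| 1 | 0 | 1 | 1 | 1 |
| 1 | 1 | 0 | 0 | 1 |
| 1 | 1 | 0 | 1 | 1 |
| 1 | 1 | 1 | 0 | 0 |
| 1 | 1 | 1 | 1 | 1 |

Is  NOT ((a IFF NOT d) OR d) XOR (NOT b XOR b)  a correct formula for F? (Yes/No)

Evaluate NOT ((a IFF NOT d) OR d) XOR (NOT b XOR b) on each row and compare to F:
  a=0, b=0, c=0, d=0: formula gives 0, F = 0 ✓
  a=0, b=0, c=0, d=1: formula gives 1, F = 1 ✓
  a=0, b=0, c=1, d=0: formula gives 0, F = 0 ✓
  a=0, b=0, c=1, d=1: formula gives 1, but F = 0 ✗
A single disagreement suffices: at (0,0,1,1) they differ, so the formula does not compute F.

No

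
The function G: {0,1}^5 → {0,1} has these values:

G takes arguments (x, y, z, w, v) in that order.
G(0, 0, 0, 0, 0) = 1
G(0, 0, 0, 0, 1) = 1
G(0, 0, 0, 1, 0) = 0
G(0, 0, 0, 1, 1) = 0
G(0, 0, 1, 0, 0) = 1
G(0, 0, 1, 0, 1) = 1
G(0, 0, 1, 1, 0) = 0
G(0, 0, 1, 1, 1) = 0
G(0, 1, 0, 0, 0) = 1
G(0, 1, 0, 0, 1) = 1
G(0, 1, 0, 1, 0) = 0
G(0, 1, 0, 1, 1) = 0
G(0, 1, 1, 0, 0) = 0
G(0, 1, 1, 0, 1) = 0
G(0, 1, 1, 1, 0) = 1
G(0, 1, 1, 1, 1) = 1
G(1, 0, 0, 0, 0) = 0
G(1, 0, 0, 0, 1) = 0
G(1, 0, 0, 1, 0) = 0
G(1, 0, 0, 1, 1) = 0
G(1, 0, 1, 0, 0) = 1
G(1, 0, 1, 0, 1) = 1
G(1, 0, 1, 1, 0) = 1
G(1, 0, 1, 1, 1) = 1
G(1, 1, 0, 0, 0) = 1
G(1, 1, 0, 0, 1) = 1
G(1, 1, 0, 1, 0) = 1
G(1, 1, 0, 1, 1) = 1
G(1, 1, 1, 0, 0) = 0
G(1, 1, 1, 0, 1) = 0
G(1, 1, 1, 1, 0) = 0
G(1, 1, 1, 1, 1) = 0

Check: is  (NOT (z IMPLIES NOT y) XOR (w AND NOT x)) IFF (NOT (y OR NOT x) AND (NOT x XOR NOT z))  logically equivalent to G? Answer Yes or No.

Evaluate (NOT (z IMPLIES NOT y) XOR (w AND NOT x)) IFF (NOT (y OR NOT x) AND (NOT x XOR NOT z)) on each row and compare to G:
  x=0, y=0, z=0, w=0, v=0: formula gives 1, G = 1 ✓
  x=0, y=0, z=0, w=0, v=1: formula gives 1, G = 1 ✓
  x=0, y=0, z=0, w=1, v=0: formula gives 0, G = 0 ✓
  x=0, y=0, z=0, w=1, v=1: formula gives 0, G = 0 ✓
  …and likewise for the remaining 28 rows.
All 32 rows match — the expression computes G exactly.

Yes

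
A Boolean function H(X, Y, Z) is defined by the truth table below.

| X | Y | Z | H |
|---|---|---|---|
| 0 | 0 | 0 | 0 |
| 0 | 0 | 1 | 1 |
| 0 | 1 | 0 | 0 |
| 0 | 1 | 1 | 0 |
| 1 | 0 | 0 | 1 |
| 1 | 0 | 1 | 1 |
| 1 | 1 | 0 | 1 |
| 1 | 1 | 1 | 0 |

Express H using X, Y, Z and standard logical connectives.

H(X, Y, Z) = ((((X' · Y') · Z) + ((X · Y') · Z')) + ((X · Y') · Z)) + ((X · Y) · Z')

The 1-rows are (0,0,1), (1,0,0), (1,0,1), (1,1,0). Each contributes one minterm — ¬X·¬Y·Z; X·¬Y·¬Z; X·¬Y·Z; X·Y·¬Z — and their disjunction is a sum-of-products form of H.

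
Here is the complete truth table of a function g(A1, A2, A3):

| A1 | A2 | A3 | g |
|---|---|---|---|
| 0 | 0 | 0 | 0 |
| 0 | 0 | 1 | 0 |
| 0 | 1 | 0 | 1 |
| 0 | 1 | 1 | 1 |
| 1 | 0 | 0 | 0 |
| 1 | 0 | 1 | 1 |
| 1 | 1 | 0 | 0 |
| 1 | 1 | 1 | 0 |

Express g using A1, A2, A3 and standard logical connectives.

The 1-rows are (0,1,0), (0,1,1), (1,0,1). Each contributes one minterm — ¬A1·A2·¬A3; ¬A1·A2·A3; A1·¬A2·A3 — and their disjunction is a sum-of-products form of g.

g(A1, A2, A3) = (((not A1 and A2) and not A3) or ((not A1 and A2) and A3)) or ((A1 and not A2) and A3)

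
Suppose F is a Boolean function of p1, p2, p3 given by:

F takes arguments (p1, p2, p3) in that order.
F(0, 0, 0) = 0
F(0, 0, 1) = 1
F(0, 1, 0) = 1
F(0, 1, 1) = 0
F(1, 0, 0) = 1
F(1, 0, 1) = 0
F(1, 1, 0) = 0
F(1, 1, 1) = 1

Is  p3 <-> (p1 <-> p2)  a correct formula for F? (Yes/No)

Check the formula against F row by row:
  p1=0, p2=0, p3=0: formula gives 0, F = 0 ✓
  p1=0, p2=0, p3=1: formula gives 1, F = 1 ✓
  p1=0, p2=1, p3=0: formula gives 1, F = 1 ✓
  p1=0, p2=1, p3=1: formula gives 0, F = 0 ✓
  p1=1, p2=0, p3=0: formula gives 1, F = 1 ✓
  …and likewise for the remaining 3 rows.
All 8 rows match — the expression computes F exactly.

Yes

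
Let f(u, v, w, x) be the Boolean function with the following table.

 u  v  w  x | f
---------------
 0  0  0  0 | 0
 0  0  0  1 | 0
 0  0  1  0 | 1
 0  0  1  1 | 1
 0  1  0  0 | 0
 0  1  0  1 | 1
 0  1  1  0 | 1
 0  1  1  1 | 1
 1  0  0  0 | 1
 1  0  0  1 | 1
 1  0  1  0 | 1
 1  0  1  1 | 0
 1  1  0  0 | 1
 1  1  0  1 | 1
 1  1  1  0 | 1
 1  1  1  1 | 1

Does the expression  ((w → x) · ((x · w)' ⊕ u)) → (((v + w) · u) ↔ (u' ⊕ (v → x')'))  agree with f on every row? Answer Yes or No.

Yes

Evaluate ((w → x) · ((x · w)' ⊕ u)) → (((v + w) · u) ↔ (u' ⊕ (v → x')')) on each row and compare to f:
  u=0, v=0, w=0, x=0: formula gives 0, f = 0 ✓
  u=0, v=0, w=0, x=1: formula gives 0, f = 0 ✓
  u=0, v=0, w=1, x=0: formula gives 1, f = 1 ✓
  u=0, v=0, w=1, x=1: formula gives 1, f = 1 ✓
  …and likewise for the remaining 12 rows.
No disagreement on any input; they are logically equivalent.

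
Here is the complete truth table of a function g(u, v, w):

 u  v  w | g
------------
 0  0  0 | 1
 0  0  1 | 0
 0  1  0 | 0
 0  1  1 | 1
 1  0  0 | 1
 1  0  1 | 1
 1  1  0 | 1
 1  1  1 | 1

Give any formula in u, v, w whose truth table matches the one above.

g(u, v, w) = ~(((~u & ~v) & w) | ((~u & v) & ~w))

There are just 2 zero rows: (0,0,1), (0,1,0). Their minterms are ¬u·¬v·w, ¬u·v·¬w; the OR of those covers precisely the 0-outputs, and negating it yields g.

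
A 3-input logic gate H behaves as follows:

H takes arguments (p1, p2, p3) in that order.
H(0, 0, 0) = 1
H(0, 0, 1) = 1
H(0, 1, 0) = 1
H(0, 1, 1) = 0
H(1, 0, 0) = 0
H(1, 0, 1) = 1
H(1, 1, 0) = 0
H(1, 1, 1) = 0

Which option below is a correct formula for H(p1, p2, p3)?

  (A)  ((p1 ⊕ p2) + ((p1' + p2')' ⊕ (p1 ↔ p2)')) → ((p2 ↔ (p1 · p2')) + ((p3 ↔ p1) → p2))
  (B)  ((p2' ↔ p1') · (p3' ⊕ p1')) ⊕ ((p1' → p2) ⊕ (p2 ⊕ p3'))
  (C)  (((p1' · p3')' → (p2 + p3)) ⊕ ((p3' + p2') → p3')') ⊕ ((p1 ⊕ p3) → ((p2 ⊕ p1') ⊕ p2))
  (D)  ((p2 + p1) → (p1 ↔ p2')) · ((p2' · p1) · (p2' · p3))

(A) disagrees with H on (0,1,1) (formula → 1, table → 0); rule it out.
(C) disagrees with H on (0,0,0) (formula → 0, table → 1); rule it out.
(D) disagrees with H on (0,0,0) (formula → 0, table → 1); rule it out.
Only (B) survives; checking it on all 8 rows confirms it matches H.

B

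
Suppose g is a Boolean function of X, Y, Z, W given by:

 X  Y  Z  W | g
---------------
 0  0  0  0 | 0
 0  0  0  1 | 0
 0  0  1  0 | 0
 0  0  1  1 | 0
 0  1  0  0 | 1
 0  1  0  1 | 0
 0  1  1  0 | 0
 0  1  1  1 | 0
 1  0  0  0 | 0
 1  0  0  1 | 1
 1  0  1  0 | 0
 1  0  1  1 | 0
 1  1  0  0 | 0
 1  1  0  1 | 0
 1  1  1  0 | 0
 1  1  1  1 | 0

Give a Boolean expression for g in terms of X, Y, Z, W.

g=1 on 2 inputs: (0,1,0,0), (1,0,0,1). Reading each as a conjunction of literals (¬X·Y·¬Z·¬W, X·¬Y·¬Z·W) and taking the OR gives the canonical DNF.

g(X, Y, Z, W) = (((NOT X AND Y) AND NOT Z) AND NOT W) OR (((X AND NOT Y) AND NOT Z) AND W)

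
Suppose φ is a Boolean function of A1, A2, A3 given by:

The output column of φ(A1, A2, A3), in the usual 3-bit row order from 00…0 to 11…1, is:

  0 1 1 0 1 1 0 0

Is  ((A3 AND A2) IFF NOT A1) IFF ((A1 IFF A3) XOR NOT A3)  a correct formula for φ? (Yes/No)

Test each input against both φ and the formula:
  A1=0, A2=0, A3=0: formula gives 1, but φ = 0 ✗
Since they disagree at (0,0,0), the expression is not a correct formula for φ.

No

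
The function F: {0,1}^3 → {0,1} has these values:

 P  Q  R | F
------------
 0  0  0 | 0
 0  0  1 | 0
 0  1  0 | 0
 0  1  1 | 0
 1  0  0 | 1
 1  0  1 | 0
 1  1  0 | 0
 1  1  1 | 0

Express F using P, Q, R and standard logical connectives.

F is 1 on exactly one input, (1,0,0), whose minterm is P·¬Q·¬R. So F is just that conjunction.

F(P, Q, R) = (P & ~Q) & ~R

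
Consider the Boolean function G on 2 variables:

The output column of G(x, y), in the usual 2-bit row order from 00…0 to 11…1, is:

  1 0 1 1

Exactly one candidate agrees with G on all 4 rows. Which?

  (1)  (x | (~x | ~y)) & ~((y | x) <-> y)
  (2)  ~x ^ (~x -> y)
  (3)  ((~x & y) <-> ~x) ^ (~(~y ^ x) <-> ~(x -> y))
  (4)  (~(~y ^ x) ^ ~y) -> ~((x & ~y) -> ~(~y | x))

(1) disagrees with G on (0,0) (formula → 0, table → 1); rule it out.
(3) disagrees with G on (0,1) (formula → 1, table → 0); rule it out.
(4) disagrees with G on (0,0) (formula → 0, table → 1); rule it out.
(2) is the remaining candidate, and it agrees with G on all 4 inputs.

2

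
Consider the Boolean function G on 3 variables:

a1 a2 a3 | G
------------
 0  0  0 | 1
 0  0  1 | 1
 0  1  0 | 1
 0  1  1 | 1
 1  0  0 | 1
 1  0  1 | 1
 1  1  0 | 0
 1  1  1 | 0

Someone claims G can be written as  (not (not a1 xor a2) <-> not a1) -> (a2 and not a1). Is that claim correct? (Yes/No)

Test each input against both G and the formula:
  a1=0, a2=0, a3=0: formula gives 1, G = 1 ✓
  a1=0, a2=0, a3=1: formula gives 1, G = 1 ✓
  a1=0, a2=1, a3=0: formula gives 1, G = 1 ✓
  a1=0, a2=1, a3=1: formula gives 1, G = 1 ✓
  a1=1, a2=0, a3=0: formula gives 1, G = 1 ✓
  …and likewise for the remaining 3 rows.
All 8 rows match — the expression computes G exactly.

Yes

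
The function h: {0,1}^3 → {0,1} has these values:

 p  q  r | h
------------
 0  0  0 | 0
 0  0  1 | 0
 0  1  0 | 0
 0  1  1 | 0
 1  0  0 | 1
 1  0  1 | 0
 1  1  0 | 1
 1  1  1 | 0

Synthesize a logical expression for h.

Collect the rows where h=1 — (1,0,0), (1,1,0) — and write one minterm per row: p·¬q·¬r, p·q·¬r. Their union (logical OR) reproduces the table exactly.

h(p, q, r) = ((p and not q) and not r) or ((p and q) and not r)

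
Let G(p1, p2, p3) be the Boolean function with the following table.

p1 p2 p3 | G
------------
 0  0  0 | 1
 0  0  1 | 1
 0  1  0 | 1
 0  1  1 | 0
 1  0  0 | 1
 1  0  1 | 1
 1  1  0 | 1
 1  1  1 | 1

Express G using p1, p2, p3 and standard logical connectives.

G(p1, p2, p3) = ¬((¬p1 ∧ p2) ∧ p3)

Only row (0,1,1) gives 0. So G is 1 everywhere except there — the complement of the minterm ¬p1·p2·p3.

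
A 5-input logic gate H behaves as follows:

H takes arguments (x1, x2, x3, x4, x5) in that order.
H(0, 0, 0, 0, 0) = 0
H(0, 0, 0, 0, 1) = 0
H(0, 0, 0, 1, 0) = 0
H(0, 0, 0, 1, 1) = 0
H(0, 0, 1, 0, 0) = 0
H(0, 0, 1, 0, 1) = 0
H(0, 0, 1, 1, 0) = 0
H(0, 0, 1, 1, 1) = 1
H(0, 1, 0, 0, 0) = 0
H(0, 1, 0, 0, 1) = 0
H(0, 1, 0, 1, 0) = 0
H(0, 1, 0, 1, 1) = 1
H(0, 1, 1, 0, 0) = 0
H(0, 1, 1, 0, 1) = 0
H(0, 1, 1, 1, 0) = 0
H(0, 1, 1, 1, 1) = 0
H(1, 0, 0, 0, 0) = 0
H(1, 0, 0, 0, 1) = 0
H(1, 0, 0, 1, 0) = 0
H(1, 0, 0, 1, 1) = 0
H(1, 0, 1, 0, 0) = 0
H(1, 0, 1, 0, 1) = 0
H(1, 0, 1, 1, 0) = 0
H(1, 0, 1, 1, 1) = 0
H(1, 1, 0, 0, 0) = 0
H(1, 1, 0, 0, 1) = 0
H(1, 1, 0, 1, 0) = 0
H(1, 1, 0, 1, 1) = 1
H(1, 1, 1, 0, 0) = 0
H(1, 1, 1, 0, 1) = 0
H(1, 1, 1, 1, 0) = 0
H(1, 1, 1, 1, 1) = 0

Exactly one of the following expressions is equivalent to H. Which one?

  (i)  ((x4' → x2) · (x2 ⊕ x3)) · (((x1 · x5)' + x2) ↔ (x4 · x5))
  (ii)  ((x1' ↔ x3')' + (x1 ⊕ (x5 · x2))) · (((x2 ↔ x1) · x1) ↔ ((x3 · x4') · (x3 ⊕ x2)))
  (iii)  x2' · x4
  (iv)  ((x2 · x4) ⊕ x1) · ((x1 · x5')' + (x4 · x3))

(ii) fails at (0,0,1,1,0): the formula yields 1, H is 0.
(iii) fails at (0,0,0,1,0): the formula yields 1, H is 0.
(iv) fails at (0,0,1,1,1): the formula yields 0, H is 1.
(i) is the remaining candidate, and it agrees with H on all 32 inputs.

i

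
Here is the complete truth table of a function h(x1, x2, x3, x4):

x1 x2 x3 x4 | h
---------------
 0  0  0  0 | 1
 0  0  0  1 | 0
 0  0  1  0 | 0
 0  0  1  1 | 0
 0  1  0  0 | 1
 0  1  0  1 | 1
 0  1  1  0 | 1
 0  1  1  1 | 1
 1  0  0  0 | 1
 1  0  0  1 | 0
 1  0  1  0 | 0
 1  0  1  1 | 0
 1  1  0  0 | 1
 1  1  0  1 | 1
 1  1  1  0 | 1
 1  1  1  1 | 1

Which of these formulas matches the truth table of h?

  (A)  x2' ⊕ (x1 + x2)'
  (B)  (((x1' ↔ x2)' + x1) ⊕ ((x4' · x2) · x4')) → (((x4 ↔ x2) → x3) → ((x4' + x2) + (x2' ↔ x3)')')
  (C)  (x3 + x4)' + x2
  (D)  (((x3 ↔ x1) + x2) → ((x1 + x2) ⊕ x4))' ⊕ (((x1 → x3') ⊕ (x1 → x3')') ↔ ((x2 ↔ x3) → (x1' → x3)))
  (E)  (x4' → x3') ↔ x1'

C

(A) disagrees with h on (0,0,0,0) (formula → 0, table → 1); rule it out.
(B) disagrees with h on (0,0,1,1) (formula → 1, table → 0); rule it out.
(D) disagrees with h on (0,0,1,0) (formula → 1, table → 0); rule it out.
(E) disagrees with h on (0,0,0,1) (formula → 1, table → 0); rule it out.
Only (C) survives; checking it on all 16 rows confirms it matches h.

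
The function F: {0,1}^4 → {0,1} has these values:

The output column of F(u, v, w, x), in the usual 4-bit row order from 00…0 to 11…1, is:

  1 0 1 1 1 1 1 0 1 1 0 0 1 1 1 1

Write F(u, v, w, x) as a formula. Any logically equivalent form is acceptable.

There are just 4 zero rows: (0,0,0,1), (0,1,1,1), (1,0,1,0), (1,0,1,1). Their minterms are ¬u·¬v·¬w·x, ¬u·v·w·x, u·¬v·w·¬x, u·¬v·w·x; the OR of those covers precisely the 0-outputs, and negating it yields F.

F(u, v, w, x) = not ((((((not u and not v) and not w) and x) or (((not u and v) and w) and x)) or (((u and not v) and w) and not x)) or (((u and not v) and w) and x))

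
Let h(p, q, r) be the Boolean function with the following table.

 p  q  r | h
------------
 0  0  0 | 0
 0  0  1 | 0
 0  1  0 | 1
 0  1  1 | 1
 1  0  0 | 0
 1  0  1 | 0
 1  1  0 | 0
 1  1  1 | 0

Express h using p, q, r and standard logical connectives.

h=1 on 2 inputs: (0,1,0), (0,1,1). Reading each as a conjunction of literals (¬p·q·¬r, ¬p·q·r) and taking the OR gives the canonical DNF.

h(p, q, r) = ((not p and q) and not r) or ((not p and q) and r)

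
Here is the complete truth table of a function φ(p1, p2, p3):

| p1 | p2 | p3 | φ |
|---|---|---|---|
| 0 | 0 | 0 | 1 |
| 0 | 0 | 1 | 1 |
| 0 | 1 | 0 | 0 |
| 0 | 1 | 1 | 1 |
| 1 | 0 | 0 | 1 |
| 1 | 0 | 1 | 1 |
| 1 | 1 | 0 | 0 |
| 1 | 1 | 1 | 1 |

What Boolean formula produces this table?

φ(p1, p2, p3) = (((p1' · p2) · p3') + ((p1 · p2) · p3'))'

There are just 2 zero rows: (0,1,0), (1,1,0). Their minterms are ¬p1·p2·¬p3, p1·p2·¬p3; the OR of those covers precisely the 0-outputs, and negating it yields φ.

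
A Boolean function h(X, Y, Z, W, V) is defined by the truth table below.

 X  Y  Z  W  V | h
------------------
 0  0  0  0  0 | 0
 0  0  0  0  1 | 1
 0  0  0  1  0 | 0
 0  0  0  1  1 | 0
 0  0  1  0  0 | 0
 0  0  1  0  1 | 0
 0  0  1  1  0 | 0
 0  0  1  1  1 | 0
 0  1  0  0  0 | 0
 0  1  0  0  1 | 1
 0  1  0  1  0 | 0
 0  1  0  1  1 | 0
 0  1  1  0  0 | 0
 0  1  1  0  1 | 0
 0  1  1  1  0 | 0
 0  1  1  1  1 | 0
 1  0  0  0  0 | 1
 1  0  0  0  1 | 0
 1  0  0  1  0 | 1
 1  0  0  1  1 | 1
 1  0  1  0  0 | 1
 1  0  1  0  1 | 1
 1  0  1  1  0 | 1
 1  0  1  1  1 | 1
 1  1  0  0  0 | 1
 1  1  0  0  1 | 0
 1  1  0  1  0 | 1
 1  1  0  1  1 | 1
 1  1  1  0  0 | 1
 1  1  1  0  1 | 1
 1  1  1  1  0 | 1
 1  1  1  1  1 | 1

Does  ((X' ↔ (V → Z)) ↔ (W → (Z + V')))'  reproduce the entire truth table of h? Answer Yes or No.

Yes

Evaluate ((X' ↔ (V → Z)) ↔ (W → (Z + V')))' on each row and compare to h:
  X=0, Y=0, Z=0, W=0, V=0: formula gives 0, h = 0 ✓
  X=0, Y=0, Z=0, W=0, V=1: formula gives 1, h = 1 ✓
  X=0, Y=0, Z=0, W=1, V=0: formula gives 0, h = 0 ✓
  X=0, Y=0, Z=0, W=1, V=1: formula gives 0, h = 0 ✓
  …and likewise for the remaining 28 rows.
All 32 rows match — the expression computes h exactly.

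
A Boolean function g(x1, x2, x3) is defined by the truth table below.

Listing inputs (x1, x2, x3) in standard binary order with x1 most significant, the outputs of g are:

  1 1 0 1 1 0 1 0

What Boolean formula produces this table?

g(x1, x2, x3) = ¬((((¬x1 ∧ x2) ∧ ¬x3) ∨ ((x1 ∧ ¬x2) ∧ x3)) ∨ ((x1 ∧ x2) ∧ x3))

There are just 3 zero rows: (0,1,0), (1,0,1), (1,1,1). Their minterms are ¬x1·x2·¬x3, x1·¬x2·x3, x1·x2·x3; the OR of those covers precisely the 0-outputs, and negating it yields g.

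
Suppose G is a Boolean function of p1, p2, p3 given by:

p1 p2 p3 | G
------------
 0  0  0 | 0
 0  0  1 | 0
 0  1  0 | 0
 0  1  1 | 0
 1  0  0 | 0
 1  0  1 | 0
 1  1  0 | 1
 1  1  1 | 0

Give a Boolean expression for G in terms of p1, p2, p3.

G(p1, p2, p3) = (p1 AND p2) AND NOT p3

Only row (1,1,0) gives 1. That row's minterm p1·p2·¬p3 is G directly.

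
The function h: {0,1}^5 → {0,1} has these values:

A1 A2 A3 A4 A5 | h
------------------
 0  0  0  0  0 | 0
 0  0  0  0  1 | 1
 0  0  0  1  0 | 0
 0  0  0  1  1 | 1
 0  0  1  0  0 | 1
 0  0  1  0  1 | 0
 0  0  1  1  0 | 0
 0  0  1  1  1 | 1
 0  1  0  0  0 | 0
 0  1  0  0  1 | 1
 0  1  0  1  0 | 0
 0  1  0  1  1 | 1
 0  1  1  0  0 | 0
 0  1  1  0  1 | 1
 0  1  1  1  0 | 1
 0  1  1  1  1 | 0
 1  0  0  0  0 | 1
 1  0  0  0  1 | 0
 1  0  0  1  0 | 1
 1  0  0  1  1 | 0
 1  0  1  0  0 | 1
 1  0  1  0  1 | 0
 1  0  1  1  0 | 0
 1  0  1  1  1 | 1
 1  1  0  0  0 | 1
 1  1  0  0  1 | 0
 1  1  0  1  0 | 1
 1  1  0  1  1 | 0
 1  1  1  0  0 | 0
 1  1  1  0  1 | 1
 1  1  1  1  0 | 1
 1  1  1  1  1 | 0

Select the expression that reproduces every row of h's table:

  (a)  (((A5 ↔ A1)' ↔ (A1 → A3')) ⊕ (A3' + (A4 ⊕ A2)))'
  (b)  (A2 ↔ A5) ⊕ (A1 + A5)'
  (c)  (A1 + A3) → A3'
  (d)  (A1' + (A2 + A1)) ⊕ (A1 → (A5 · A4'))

(b): at (0,0,0,0,1) it gives 0, but h = 1 — eliminated.
(c): at (0,0,0,0,0) it gives 1, but h = 0 — eliminated.
(d): at (0,0,0,0,1) it gives 0, but h = 1 — eliminated.
That leaves (a). Evaluating it on every row reproduces the table of h exactly.

a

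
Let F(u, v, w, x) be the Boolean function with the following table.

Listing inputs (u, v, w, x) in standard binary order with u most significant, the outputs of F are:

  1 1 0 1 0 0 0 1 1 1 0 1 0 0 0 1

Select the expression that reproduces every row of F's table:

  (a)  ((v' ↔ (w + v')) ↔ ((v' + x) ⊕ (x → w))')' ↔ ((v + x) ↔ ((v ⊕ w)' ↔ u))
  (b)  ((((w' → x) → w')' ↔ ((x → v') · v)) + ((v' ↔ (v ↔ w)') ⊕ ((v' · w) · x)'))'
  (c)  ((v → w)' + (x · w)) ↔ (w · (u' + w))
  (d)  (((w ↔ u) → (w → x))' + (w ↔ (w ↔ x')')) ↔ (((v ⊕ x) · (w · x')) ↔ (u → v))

(a) fails at (0,0,0,0): the formula yields 0, F is 1.
(b) fails at (0,0,0,0): the formula yields 0, F is 1.
(d) fails at (0,0,0,1): the formula yields 0, F is 1.
(c) is the remaining candidate, and it agrees with F on all 16 inputs.

c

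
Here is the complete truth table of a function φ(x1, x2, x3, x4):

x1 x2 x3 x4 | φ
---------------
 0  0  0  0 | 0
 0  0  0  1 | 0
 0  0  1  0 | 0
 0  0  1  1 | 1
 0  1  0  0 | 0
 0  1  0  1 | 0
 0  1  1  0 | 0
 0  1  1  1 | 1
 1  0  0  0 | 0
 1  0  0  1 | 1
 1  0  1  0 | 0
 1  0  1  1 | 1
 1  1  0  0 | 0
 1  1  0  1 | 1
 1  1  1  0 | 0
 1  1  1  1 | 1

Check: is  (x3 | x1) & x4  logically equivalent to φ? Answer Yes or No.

Yes

Check the formula against φ row by row:
  x1=0, x2=0, x3=0, x4=0: formula gives 0, φ = 0 ✓
  x1=0, x2=0, x3=0, x4=1: formula gives 0, φ = 0 ✓
  x1=0, x2=0, x3=1, x4=0: formula gives 0, φ = 0 ✓
  x1=0, x2=0, x3=1, x4=1: formula gives 1, φ = 1 ✓
  …and likewise for the remaining 12 rows.
Every row agrees, so the formula is equivalent.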